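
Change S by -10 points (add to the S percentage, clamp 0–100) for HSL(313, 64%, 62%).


Original S = 64%
Adjustment = -10 percentage points
New S = 64 + (-10) = 54
Clamp to [0, 100] → 54
= HSL(313°, 54%, 62%)


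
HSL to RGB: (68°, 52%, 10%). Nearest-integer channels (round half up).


H=68°, S=0.52, L=0.10
C = (1-|2L-1|)×S = (1-|-0.80|)×0.52 = 0.104
H' = H/60 = 68/60 ≈ 1.1333; X = C×(1-|H' mod 2 - 1|) ≈ 0.0901
m = L - C/2 = 0.10 - 0.052 = 0.048
Sector ⌊H'⌋ = 1 → (R',G',B') = (≈0.0901, 0.104, 0.0)
RGB = ((R'+m)×255, (G'+m)×255, (B'+m)×255) = (35.224, 38.76, 12.24)
Round half up → RGB(35, 39, 12)


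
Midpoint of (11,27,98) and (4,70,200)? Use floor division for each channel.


Midpoint: each channel = ⌊(C₁+C₂)/2⌋
R: ⌊(11+4)/2⌋ = 7
G: ⌊(27+70)/2⌋ = 48
B: ⌊(98+200)/2⌋ = 149
= RGB(7, 48, 149)


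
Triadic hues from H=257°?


Triadic: equally spaced at 120° intervals
H1 = 257°
H2 = (257 + 120) mod 360 = 17°
H3 = (257 + 240) mod 360 = 137°
Triadic = 257°, 17°, 137°


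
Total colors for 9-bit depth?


Colors = 2^bits = 2^9
= 512 colors


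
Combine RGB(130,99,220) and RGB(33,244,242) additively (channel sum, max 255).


Additive: each channel = min(255, C₁+C₂)
R: 130+33 = 163 → 163
G: 99+244 = 343 → 255
B: 220+242 = 462 → 255
= RGB(163, 255, 255)


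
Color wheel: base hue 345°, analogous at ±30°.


Base hue: 345°
Left analog: (345 - 30) mod 360 = 315°
Right analog: (345 + 30) mod 360 = 15°
Analogous hues = 315° and 15°


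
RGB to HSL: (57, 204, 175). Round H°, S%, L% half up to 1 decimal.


Normalize: R'=57/255≈0.2235, G'=204/255≈0.8000, B'=175/255≈0.6863
Max=204/255, Min=57/255, Δ=Max-Min=147/255
L = (Max+Min)/2 = (204+57)/510 = 261/510 = 0.51176… → L = 51.2%
L > 0.5 → S = Δ/(2-Max-Min) = 147/(510-204-57) = 147/249 = 0.59036… → S = 59.0%
(the 1/255 factors cancel in S and H, so raw channel differences can be used)
Max is G' → H = 60 × ((B-R)/Δ + 2) = 60 × ((175-57)/147 + 2)
  118/147 + 2 = 0.8027… + 2 = 2.8027…
  H = 60 × 2.8027… = 168.163…° → H = 168.2°
= HSL(168.2°, 59.0%, 51.2%)


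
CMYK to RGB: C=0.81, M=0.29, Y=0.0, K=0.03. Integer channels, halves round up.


R = 255 × (1-C) × (1-K) = 255 × 0.19 × 0.97 = 46.9965 → 47
G = 255 × (1-M) × (1-K) = 255 × 0.71 × 0.97 = 175.6185 → 176
B = 255 × (1-Y) × (1-K) = 255 × 1.00 × 0.97 = 247.35 → 247
= RGB(47, 176, 247)


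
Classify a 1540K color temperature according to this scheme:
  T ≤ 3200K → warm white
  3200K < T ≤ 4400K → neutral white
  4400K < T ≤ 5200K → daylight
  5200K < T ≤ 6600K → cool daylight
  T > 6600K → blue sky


Temperature: 1540K
1540K ≤ 3200K → warm white
Classification: warm white


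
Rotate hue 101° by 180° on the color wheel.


New hue = (H + rotation) mod 360
New hue = (101 + 180) mod 360
= 281 mod 360
= 281°


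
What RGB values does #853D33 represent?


85 → 133 (R)
3D → 61 (G)
33 → 51 (B)
= RGB(133, 61, 51)


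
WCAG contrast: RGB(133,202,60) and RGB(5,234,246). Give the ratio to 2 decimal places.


Linearize each sRGB channel c=v/255: c/12.92 if c ≤ 0.04045 else ((c+0.055)/1.055)^2.4
L = 0.2126×R_lin + 0.7152×G_lin + 0.0722×B_lin
Color 1 (133,202,60):
  R=133: 133/255≈0.5216 > 0.04045 → ((0.5216+0.055)/1.055)^2.4 ≈ 0.23455
  G=202: 202/255≈0.7922 > 0.04045 → ((0.7922+0.055)/1.055)^2.4 ≈ 0.59062
  B=60: 60/255≈0.2353 > 0.04045 → ((0.2353+0.055)/1.055)^2.4 ≈ 0.04519
  L1 = 0.2126×0.23455 + 0.7152×0.59062 + 0.0722×0.04519 ≈ 0.47554
Color 2 (5,234,246):
  R=5: 5/255≈0.0196 ≤ 0.04045 → 0.0196/12.92 ≈ 0.00152
  G=234: 234/255≈0.9176 > 0.04045 → ((0.9176+0.055)/1.055)^2.4 ≈ 0.82279
  B=246: 246/255≈0.9647 > 0.04045 → ((0.9647+0.055)/1.055)^2.4 ≈ 0.92158
  L2 = 0.2126×0.00152 + 0.7152×0.82279 + 0.0722×0.92158 ≈ 0.65532
Lighter = 0.65532, Darker = 0.47554
Ratio = (L_lighter + 0.05) / (L_darker + 0.05)
Ratio = (0.65532 + 0.05) / (0.47554 + 0.05) = 0.70532 / 0.52554 ≈ 1.3421
Ratio ≈ 1.34:1


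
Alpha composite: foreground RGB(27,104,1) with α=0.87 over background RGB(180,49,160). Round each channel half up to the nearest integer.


C = α×F + (1-α)×B, with 1-α = 0.13
R: 0.87×27 + 0.13×180 = 23.49 + 23.40 = 46.89 → 47
G: 0.87×104 + 0.13×49 = 90.48 + 6.37 = 96.85 → 97
B: 0.87×1 + 0.13×160 = 0.87 + 20.80 = 21.67 → 22
= RGB(47, 97, 22)


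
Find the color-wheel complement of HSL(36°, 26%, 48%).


Complement = opposite side of color wheel = hue + 180°
H' = (36 + 180) mod 360 = 216°
S and L unchanged.
= HSL(216°, 26%, 48%)


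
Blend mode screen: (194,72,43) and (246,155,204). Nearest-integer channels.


Screen: C = 255 - (255-A)×(255-B)/255, rounded to nearest integer
R: 255 - (255-194)×(255-246)/255 = 255 - 549/255 ≈ 255 - 2.153 = 252.847 → 253
G: 255 - (255-72)×(255-155)/255 = 255 - 18300/255 ≈ 255 - 71.765 = 183.235 → 183
B: 255 - (255-43)×(255-204)/255 = 255 - 10812/255 ≈ 255 - 42.400 = 212.600 → 213
= RGB(253, 183, 213)


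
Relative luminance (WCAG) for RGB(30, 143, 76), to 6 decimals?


Linearize each channel (sRGB transfer function): c = v/255; c_lin = c/12.92 if c ≤ 0.04045, else ((c+0.055)/1.055)^2.4
  R: 30/255 ≈ 0.117647 > 0.04045 → ((0.117647+0.055)/1.055)^2.4 ≈ 0.012983
  G: 143/255 ≈ 0.560784 > 0.04045 → ((0.560784+0.055)/1.055)^2.4 ≈ 0.274677
  B: 76/255 ≈ 0.298039 > 0.04045 → ((0.298039+0.055)/1.055)^2.4 ≈ 0.072272
R_lin = 0.012983, G_lin = 0.274677, B_lin = 0.072272
L = 0.2126×R + 0.7152×G + 0.0722×B
L = 0.2126×0.012983 + 0.7152×0.274677 + 0.0722×0.072272
L ≈ 0.204427


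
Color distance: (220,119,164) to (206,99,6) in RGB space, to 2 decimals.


d = √[(R₁-R₂)² + (G₁-G₂)² + (B₁-B₂)²]
d = √[(220-206)² + (119-99)² + (164-6)²]
d = √[196 + 400 + 24964]
d = √25560
d ≈ 159.87


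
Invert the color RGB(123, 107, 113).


Invert: (255-R, 255-G, 255-B)
R: 255-123 = 132
G: 255-107 = 148
B: 255-113 = 142
= RGB(132, 148, 142)


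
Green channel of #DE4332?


Color: #DE4332
R = DE = 222
G = 43 = 67
B = 32 = 50
Green = 67


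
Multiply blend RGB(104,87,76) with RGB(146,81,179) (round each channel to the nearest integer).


Multiply: C = A×B/255, rounded to nearest integer
R: 104×146/255 = 15184/255 ≈ 59.545 → 60
G: 87×81/255 = 7047/255 ≈ 27.635 → 28
B: 76×179/255 = 13604/255 ≈ 53.349 → 53
= RGB(60, 28, 53)


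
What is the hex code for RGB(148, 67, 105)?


R = 148 → 94 (hex)
G = 67 → 43 (hex)
B = 105 → 69 (hex)
Hex = #944369


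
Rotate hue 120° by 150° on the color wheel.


New hue = (H + rotation) mod 360
New hue = (120 + 150) mod 360
= 270 mod 360
= 270°


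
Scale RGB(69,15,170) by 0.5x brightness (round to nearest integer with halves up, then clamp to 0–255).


Multiply each channel by 0.5, round half up, clamp to [0, 255]
R: 69×0.5 = 34.5 → round → 35
G: 15×0.5 = 7.5 → round → 8
B: 170×0.5 = 85
= RGB(35, 8, 85)


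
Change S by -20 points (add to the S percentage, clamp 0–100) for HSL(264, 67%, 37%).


Original S = 67%
Adjustment = -20 percentage points
New S = 67 + (-20) = 47
Clamp to [0, 100] → 47
= HSL(264°, 47%, 37%)


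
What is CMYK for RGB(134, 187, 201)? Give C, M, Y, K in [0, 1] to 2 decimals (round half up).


R'=134/255≈0.5255, G'=187/255≈0.7333, B'=201/255≈0.7882
K = 1 - max(R',G',B') = 1 - 201/255 = 54/255 = 0.21176… → 0.21
(1-R'-K)/(1-K) simplifies to (max-R)/max with max = 201:
C = (201-134)/201 = 67/201 = 0.33333… → 0.33
M = (201-187)/201 = 14/201 = 0.06965… → 0.07
Y = (201-201)/201 = 0/201 = 0 → 0.00
= CMYK(0.33, 0.07, 0.00, 0.21)


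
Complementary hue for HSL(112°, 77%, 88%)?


Complement = opposite side of color wheel = hue + 180°
H' = (112 + 180) mod 360 = 292°
S and L unchanged.
= HSL(292°, 77%, 88%)


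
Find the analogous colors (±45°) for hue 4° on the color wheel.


Base hue: 4°
Left analog: (4 - 45) mod 360 = 319°
Right analog: (4 + 45) mod 360 = 49°
Analogous hues = 319° and 49°


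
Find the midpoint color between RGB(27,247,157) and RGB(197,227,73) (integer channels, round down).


Midpoint: each channel = ⌊(C₁+C₂)/2⌋
R: ⌊(27+197)/2⌋ = 112
G: ⌊(247+227)/2⌋ = 237
B: ⌊(157+73)/2⌋ = 115
= RGB(112, 237, 115)


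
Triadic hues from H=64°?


Triadic: equally spaced at 120° intervals
H1 = 64°
H2 = (64 + 120) mod 360 = 184°
H3 = (64 + 240) mod 360 = 304°
Triadic = 64°, 184°, 304°


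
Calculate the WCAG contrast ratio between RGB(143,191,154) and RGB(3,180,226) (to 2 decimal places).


Linearize each sRGB channel c=v/255: c/12.92 if c ≤ 0.04045 else ((c+0.055)/1.055)^2.4
L = 0.2126×R_lin + 0.7152×G_lin + 0.0722×B_lin
Color 1 (143,191,154):
  R=143: 143/255≈0.5608 > 0.04045 → ((0.5608+0.055)/1.055)^2.4 ≈ 0.27468
  G=191: 191/255≈0.7490 > 0.04045 → ((0.7490+0.055)/1.055)^2.4 ≈ 0.52100
  B=154: 154/255≈0.6039 > 0.04045 → ((0.6039+0.055)/1.055)^2.4 ≈ 0.32314
  L1 = 0.2126×0.27468 + 0.7152×0.52100 + 0.0722×0.32314 ≈ 0.45434
Color 2 (3,180,226):
  R=3: 3/255≈0.0118 ≤ 0.04045 → 0.0118/12.92 ≈ 0.00091
  G=180: 180/255≈0.7059 > 0.04045 → ((0.7059+0.055)/1.055)^2.4 ≈ 0.45641
  B=226: 226/255≈0.8863 > 0.04045 → ((0.8863+0.055)/1.055)^2.4 ≈ 0.76052
  L2 = 0.2126×0.00091 + 0.7152×0.45641 + 0.0722×0.76052 ≈ 0.38153
Lighter = 0.45434, Darker = 0.38153
Ratio = (L_lighter + 0.05) / (L_darker + 0.05)
Ratio = (0.45434 + 0.05) / (0.38153 + 0.05) = 0.50434 / 0.43153 ≈ 1.1687
Ratio ≈ 1.17:1


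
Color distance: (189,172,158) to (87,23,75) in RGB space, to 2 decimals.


d = √[(R₁-R₂)² + (G₁-G₂)² + (B₁-B₂)²]
d = √[(189-87)² + (172-23)² + (158-75)²]
d = √[10404 + 22201 + 6889]
d = √39494
d ≈ 198.73


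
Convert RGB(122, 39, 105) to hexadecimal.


R = 122 → 7A (hex)
G = 39 → 27 (hex)
B = 105 → 69 (hex)
Hex = #7A2769


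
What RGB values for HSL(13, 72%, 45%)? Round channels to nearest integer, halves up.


H=13°, S=0.72, L=0.45
C = (1-|2L-1|)×S = (1-|-0.10|)×0.72 = 0.648
H' = H/60 = 13/60 ≈ 0.2167; X = C×(1-|H' mod 2 - 1|) = 0.1404
m = L - C/2 = 0.45 - 0.324 = 0.126
Sector ⌊H'⌋ = 0 → (R',G',B') = (0.648, 0.1404, 0.0)
RGB = ((R'+m)×255, (G'+m)×255, (B'+m)×255) = (197.37, 67.932, 32.13)
Round half up → RGB(197, 68, 32)


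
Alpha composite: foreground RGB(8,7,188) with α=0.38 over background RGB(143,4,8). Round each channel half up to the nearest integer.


C = α×F + (1-α)×B, with 1-α = 0.62
R: 0.38×8 + 0.62×143 = 3.04 + 88.66 = 91.70 → 92
G: 0.38×7 + 0.62×4 = 2.66 + 2.48 = 5.14 → 5
B: 0.38×188 + 0.62×8 = 71.44 + 4.96 = 76.40 → 76
= RGB(92, 5, 76)


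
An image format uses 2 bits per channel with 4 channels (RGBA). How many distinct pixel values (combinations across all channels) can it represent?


Total bits = 2 bits/channel × 4 channels = 8 bits
Distinct pixel values = 2^8
= 256 pixel values


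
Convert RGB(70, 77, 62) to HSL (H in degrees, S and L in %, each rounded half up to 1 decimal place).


Normalize: R'=70/255≈0.2745, G'=77/255≈0.3020, B'=62/255≈0.2431
Max=77/255, Min=62/255, Δ=Max-Min=15/255
L = (Max+Min)/2 = (77+62)/510 = 139/510 = 0.27254… → L = 27.3%
L ≤ 0.5 → S = Δ/(Max+Min) = 15/(77+62) = 15/139 = 0.10791… → S = 10.8%
(the 1/255 factors cancel in S and H, so raw channel differences can be used)
Max is G' → H = 60 × ((B-R)/Δ + 2) = 60 × ((62-70)/15 + 2)
  -8/15 + 2 = -0.5333… + 2 = 1.4666…
  H = 60 × 1.4666… = 88° → H = 88.0°
= HSL(88.0°, 10.8%, 27.3%)


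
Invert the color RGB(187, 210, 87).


Invert: (255-R, 255-G, 255-B)
R: 255-187 = 68
G: 255-210 = 45
B: 255-87 = 168
= RGB(68, 45, 168)


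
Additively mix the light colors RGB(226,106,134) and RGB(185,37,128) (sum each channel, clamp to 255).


Additive: each channel = min(255, C₁+C₂)
R: 226+185 = 411 → 255
G: 106+37 = 143 → 143
B: 134+128 = 262 → 255
= RGB(255, 143, 255)


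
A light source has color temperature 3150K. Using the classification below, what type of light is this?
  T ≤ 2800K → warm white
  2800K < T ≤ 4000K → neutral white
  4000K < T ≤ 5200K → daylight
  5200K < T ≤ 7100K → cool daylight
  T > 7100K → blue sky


Temperature: 3150K
2800K < 3150K ≤ 4000K → neutral white
Classification: neutral white


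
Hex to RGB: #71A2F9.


71 → 113 (R)
A2 → 162 (G)
F9 → 249 (B)
= RGB(113, 162, 249)


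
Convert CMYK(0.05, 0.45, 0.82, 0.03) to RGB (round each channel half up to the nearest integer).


R = 255 × (1-C) × (1-K) = 255 × 0.95 × 0.97 = 234.9825 → 235
G = 255 × (1-M) × (1-K) = 255 × 0.55 × 0.97 = 136.0425 → 136
B = 255 × (1-Y) × (1-K) = 255 × 0.18 × 0.97 = 44.523 → 45
= RGB(235, 136, 45)


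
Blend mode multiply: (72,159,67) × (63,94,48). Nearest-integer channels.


Multiply: C = A×B/255, rounded to nearest integer
R: 72×63/255 = 4536/255 ≈ 17.788 → 18
G: 159×94/255 = 14946/255 ≈ 58.612 → 59
B: 67×48/255 = 3216/255 ≈ 12.612 → 13
= RGB(18, 59, 13)


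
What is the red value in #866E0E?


Color: #866E0E
R = 86 = 134
G = 6E = 110
B = 0E = 14
Red = 134


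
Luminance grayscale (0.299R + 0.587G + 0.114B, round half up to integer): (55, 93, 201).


Gray = 0.299×R + 0.587×G + 0.114×B
Gray = 0.299×55 + 0.587×93 + 0.114×201
Gray = 16.445 + 54.591 + 22.914
Gray = 93.950 → round half up → 94
Gray = 94


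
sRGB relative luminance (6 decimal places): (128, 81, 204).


Linearize each channel (sRGB transfer function): c = v/255; c_lin = c/12.92 if c ≤ 0.04045, else ((c+0.055)/1.055)^2.4
  R: 128/255 ≈ 0.501961 > 0.04045 → ((0.501961+0.055)/1.055)^2.4 ≈ 0.215861
  G: 81/255 ≈ 0.317647 > 0.04045 → ((0.317647+0.055)/1.055)^2.4 ≈ 0.082283
  B: 204/255 ≈ 0.800000 > 0.04045 → ((0.800000+0.055)/1.055)^2.4 ≈ 0.603827
R_lin = 0.215861, G_lin = 0.082283, B_lin = 0.603827
L = 0.2126×R + 0.7152×G + 0.0722×B
L = 0.2126×0.215861 + 0.7152×0.082283 + 0.0722×0.603827
L ≈ 0.148337


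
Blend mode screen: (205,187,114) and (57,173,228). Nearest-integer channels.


Screen: C = 255 - (255-A)×(255-B)/255, rounded to nearest integer
R: 255 - (255-205)×(255-57)/255 = 255 - 9900/255 ≈ 255 - 38.824 = 216.176 → 216
G: 255 - (255-187)×(255-173)/255 = 255 - 5576/255 ≈ 255 - 21.867 = 233.133 → 233
B: 255 - (255-114)×(255-228)/255 = 255 - 3807/255 ≈ 255 - 14.929 = 240.071 → 240
= RGB(216, 233, 240)


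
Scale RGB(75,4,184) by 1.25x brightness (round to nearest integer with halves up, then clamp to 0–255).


Multiply each channel by 1.25, round half up, clamp to [0, 255]
R: 75×1.25 = 93.75 → round → 94
G: 4×1.25 = 5
B: 184×1.25 = 230
= RGB(94, 5, 230)


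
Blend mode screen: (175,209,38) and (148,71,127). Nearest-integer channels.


Screen: C = 255 - (255-A)×(255-B)/255, rounded to nearest integer
R: 255 - (255-175)×(255-148)/255 = 255 - 8560/255 ≈ 255 - 33.569 = 221.431 → 221
G: 255 - (255-209)×(255-71)/255 = 255 - 8464/255 ≈ 255 - 33.192 = 221.808 → 222
B: 255 - (255-38)×(255-127)/255 = 255 - 27776/255 ≈ 255 - 108.925 = 146.075 → 146
= RGB(221, 222, 146)


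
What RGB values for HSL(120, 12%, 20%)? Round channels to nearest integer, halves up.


H=120°, S=0.12, L=0.20
C = (1-|2L-1|)×S = (1-|-0.60|)×0.12 = 0.048
H' = H/60 = 120/60 ≈ 2.0000; X = C×(1-|H' mod 2 - 1|) = 0.0
m = L - C/2 = 0.20 - 0.024 = 0.176
Sector ⌊H'⌋ = 2 → (R',G',B') = (0.0, 0.048, 0.0)
RGB = ((R'+m)×255, (G'+m)×255, (B'+m)×255) = (44.88, 57.12, 44.88)
Round half up → RGB(45, 57, 45)


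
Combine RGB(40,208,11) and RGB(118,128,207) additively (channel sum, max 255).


Additive: each channel = min(255, C₁+C₂)
R: 40+118 = 158 → 158
G: 208+128 = 336 → 255
B: 11+207 = 218 → 218
= RGB(158, 255, 218)


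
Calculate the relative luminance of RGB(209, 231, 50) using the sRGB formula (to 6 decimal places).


Linearize each channel (sRGB transfer function): c = v/255; c_lin = c/12.92 if c ≤ 0.04045, else ((c+0.055)/1.055)^2.4
  R: 209/255 ≈ 0.819608 > 0.04045 → ((0.819608+0.055)/1.055)^2.4 ≈ 0.637597
  G: 231/255 ≈ 0.905882 > 0.04045 → ((0.905882+0.055)/1.055)^2.4 ≈ 0.799103
  B: 50/255 ≈ 0.196078 > 0.04045 → ((0.196078+0.055)/1.055)^2.4 ≈ 0.031896
R_lin = 0.637597, G_lin = 0.799103, B_lin = 0.031896
L = 0.2126×R + 0.7152×G + 0.0722×B
L = 0.2126×0.637597 + 0.7152×0.799103 + 0.0722×0.031896
L ≈ 0.709374


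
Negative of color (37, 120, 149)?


Invert: (255-R, 255-G, 255-B)
R: 255-37 = 218
G: 255-120 = 135
B: 255-149 = 106
= RGB(218, 135, 106)


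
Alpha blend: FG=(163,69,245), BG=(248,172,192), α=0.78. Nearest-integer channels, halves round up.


C = α×F + (1-α)×B, with 1-α = 0.22
R: 0.78×163 + 0.22×248 = 127.14 + 54.56 = 181.70 → 182
G: 0.78×69 + 0.22×172 = 53.82 + 37.84 = 91.66 → 92
B: 0.78×245 + 0.22×192 = 191.10 + 42.24 = 233.34 → 233
= RGB(182, 92, 233)


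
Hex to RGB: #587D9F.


58 → 88 (R)
7D → 125 (G)
9F → 159 (B)
= RGB(88, 125, 159)


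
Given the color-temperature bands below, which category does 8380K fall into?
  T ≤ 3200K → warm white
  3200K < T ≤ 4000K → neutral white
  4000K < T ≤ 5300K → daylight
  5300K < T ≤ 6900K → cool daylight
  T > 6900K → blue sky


Temperature: 8380K
8380K > 6900K → blue sky
Classification: blue sky


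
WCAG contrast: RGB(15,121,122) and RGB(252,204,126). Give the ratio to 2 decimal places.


Linearize each sRGB channel c=v/255: c/12.92 if c ≤ 0.04045 else ((c+0.055)/1.055)^2.4
L = 0.2126×R_lin + 0.7152×G_lin + 0.0722×B_lin
Color 1 (15,121,122):
  R=15: 15/255≈0.0588 > 0.04045 → ((0.0588+0.055)/1.055)^2.4 ≈ 0.00478
  G=121: 121/255≈0.4745 > 0.04045 → ((0.4745+0.055)/1.055)^2.4 ≈ 0.19120
  B=122: 122/255≈0.4784 > 0.04045 → ((0.4784+0.055)/1.055)^2.4 ≈ 0.19462
  L1 = 0.2126×0.00478 + 0.7152×0.19120 + 0.0722×0.19462 ≈ 0.15181
Color 2 (252,204,126):
  R=252: 252/255≈0.9882 > 0.04045 → ((0.9882+0.055)/1.055)^2.4 ≈ 0.97345
  G=204: 204/255≈0.8000 > 0.04045 → ((0.8000+0.055)/1.055)^2.4 ≈ 0.60383
  B=126: 126/255≈0.4941 > 0.04045 → ((0.4941+0.055)/1.055)^2.4 ≈ 0.20864
  L2 = 0.2126×0.97345 + 0.7152×0.60383 + 0.0722×0.20864 ≈ 0.65388
Lighter = 0.65388, Darker = 0.15181
Ratio = (L_lighter + 0.05) / (L_darker + 0.05)
Ratio = (0.65388 + 0.05) / (0.15181 + 0.05) = 0.70388 / 0.20181 ≈ 3.4877
Ratio ≈ 3.49:1


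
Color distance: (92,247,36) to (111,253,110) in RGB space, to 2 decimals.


d = √[(R₁-R₂)² + (G₁-G₂)² + (B₁-B₂)²]
d = √[(92-111)² + (247-253)² + (36-110)²]
d = √[361 + 36 + 5476]
d = √5873
d ≈ 76.64


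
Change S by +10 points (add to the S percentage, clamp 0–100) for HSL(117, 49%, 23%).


Original S = 49%
Adjustment = +10 percentage points
New S = 49 + (10) = 59
Clamp to [0, 100] → 59
= HSL(117°, 59%, 23%)


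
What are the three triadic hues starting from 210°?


Triadic: equally spaced at 120° intervals
H1 = 210°
H2 = (210 + 120) mod 360 = 330°
H3 = (210 + 240) mod 360 = 90°
Triadic = 210°, 330°, 90°


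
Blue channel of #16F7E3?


Color: #16F7E3
R = 16 = 22
G = F7 = 247
B = E3 = 227
Blue = 227


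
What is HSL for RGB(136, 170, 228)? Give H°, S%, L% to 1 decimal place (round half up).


Normalize: R'=136/255≈0.5333, G'=170/255≈0.6667, B'=228/255≈0.8941
Max=228/255, Min=136/255, Δ=Max-Min=92/255
L = (Max+Min)/2 = (228+136)/510 = 364/510 = 0.71372… → L = 71.4%
L > 0.5 → S = Δ/(2-Max-Min) = 92/(510-228-136) = 92/146 = 0.63013… → S = 63.0%
(the 1/255 factors cancel in S and H, so raw channel differences can be used)
Max is B' → H = 60 × ((R-G)/Δ + 4) = 60 × ((136-170)/92 + 4)
  -34/92 + 4 = -0.3695… + 4 = 3.6304…
  H = 60 × 3.6304… = 217.826…° → H = 217.8°
= HSL(217.8°, 63.0%, 71.4%)


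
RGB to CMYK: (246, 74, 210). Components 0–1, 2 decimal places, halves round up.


R'=246/255≈0.9647, G'=74/255≈0.2902, B'=210/255≈0.8235
K = 1 - max(R',G',B') = 1 - 246/255 = 9/255 = 0.03529… → 0.04
(1-R'-K)/(1-K) simplifies to (max-R)/max with max = 246:
C = (246-246)/246 = 0/246 = 0 → 0.00
M = (246-74)/246 = 172/246 = 0.69918… → 0.70
Y = (246-210)/246 = 36/246 = 0.14634… → 0.15
= CMYK(0.00, 0.70, 0.15, 0.04)


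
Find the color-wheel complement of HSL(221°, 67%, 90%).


Complement = opposite side of color wheel = hue + 180°
H' = (221 + 180) mod 360 = 41°
S and L unchanged.
= HSL(41°, 67%, 90%)


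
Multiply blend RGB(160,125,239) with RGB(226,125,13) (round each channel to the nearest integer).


Multiply: C = A×B/255, rounded to nearest integer
R: 160×226/255 = 36160/255 ≈ 141.804 → 142
G: 125×125/255 = 15625/255 ≈ 61.275 → 61
B: 239×13/255 = 3107/255 ≈ 12.184 → 12
= RGB(142, 61, 12)


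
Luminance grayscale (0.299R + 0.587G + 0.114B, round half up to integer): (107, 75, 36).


Gray = 0.299×R + 0.587×G + 0.114×B
Gray = 0.299×107 + 0.587×75 + 0.114×36
Gray = 31.993 + 44.025 + 4.104
Gray = 80.122 → round half up → 80
Gray = 80


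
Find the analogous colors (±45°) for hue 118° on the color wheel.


Base hue: 118°
Left analog: (118 - 45) mod 360 = 73°
Right analog: (118 + 45) mod 360 = 163°
Analogous hues = 73° and 163°


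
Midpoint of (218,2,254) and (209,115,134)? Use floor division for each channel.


Midpoint: each channel = ⌊(C₁+C₂)/2⌋
R: ⌊(218+209)/2⌋ = 213
G: ⌊(2+115)/2⌋ = 58
B: ⌊(254+134)/2⌋ = 194
= RGB(213, 58, 194)


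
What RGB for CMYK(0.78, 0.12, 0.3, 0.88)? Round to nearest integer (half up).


R = 255 × (1-C) × (1-K) = 255 × 0.22 × 0.12 = 6.732 → 7
G = 255 × (1-M) × (1-K) = 255 × 0.88 × 0.12 = 26.928 → 27
B = 255 × (1-Y) × (1-K) = 255 × 0.70 × 0.12 = 21.42 → 21
= RGB(7, 27, 21)


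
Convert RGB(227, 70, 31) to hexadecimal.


R = 227 → E3 (hex)
G = 70 → 46 (hex)
B = 31 → 1F (hex)
Hex = #E3461F


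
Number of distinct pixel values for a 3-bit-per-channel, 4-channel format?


Total bits = 3 bits/channel × 4 channels = 12 bits
Distinct pixel values = 2^12
= 4,096 pixel values


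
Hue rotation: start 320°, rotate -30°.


New hue = (H + rotation) mod 360
New hue = (320 -30) mod 360
= 290 mod 360
= 290°


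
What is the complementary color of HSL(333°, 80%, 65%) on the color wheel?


Complement = opposite side of color wheel = hue + 180°
H' = (333 + 180) mod 360 = 153°
S and L unchanged.
= HSL(153°, 80%, 65%)


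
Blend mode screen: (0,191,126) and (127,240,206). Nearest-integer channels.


Screen: C = 255 - (255-A)×(255-B)/255, rounded to nearest integer
R: 255 - (255-0)×(255-127)/255 = 255 - 32640/255 ≈ 255 - 128.000 = 127.000 → 127
G: 255 - (255-191)×(255-240)/255 = 255 - 960/255 ≈ 255 - 3.765 = 251.235 → 251
B: 255 - (255-126)×(255-206)/255 = 255 - 6321/255 ≈ 255 - 24.788 = 230.212 → 230
= RGB(127, 251, 230)


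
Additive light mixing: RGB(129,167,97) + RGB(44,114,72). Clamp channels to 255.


Additive: each channel = min(255, C₁+C₂)
R: 129+44 = 173 → 173
G: 167+114 = 281 → 255
B: 97+72 = 169 → 169
= RGB(173, 255, 169)


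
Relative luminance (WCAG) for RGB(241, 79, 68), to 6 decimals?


Linearize each channel (sRGB transfer function): c = v/255; c_lin = c/12.92 if c ≤ 0.04045, else ((c+0.055)/1.055)^2.4
  R: 241/255 ≈ 0.945098 > 0.04045 → ((0.945098+0.055)/1.055)^2.4 ≈ 0.879622
  G: 79/255 ≈ 0.309804 > 0.04045 → ((0.309804+0.055)/1.055)^2.4 ≈ 0.078187
  B: 68/255 ≈ 0.266667 > 0.04045 → ((0.266667+0.055)/1.055)^2.4 ≈ 0.057805
R_lin = 0.879622, G_lin = 0.078187, B_lin = 0.057805
L = 0.2126×R + 0.7152×G + 0.0722×B
L = 0.2126×0.879622 + 0.7152×0.078187 + 0.0722×0.057805
L ≈ 0.247101


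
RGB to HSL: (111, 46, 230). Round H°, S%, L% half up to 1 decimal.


Normalize: R'=111/255≈0.4353, G'=46/255≈0.1804, B'=230/255≈0.9020
Max=230/255, Min=46/255, Δ=Max-Min=184/255
L = (Max+Min)/2 = (230+46)/510 = 276/510 = 0.54117… → L = 54.1%
L > 0.5 → S = Δ/(2-Max-Min) = 184/(510-230-46) = 184/234 = 0.78632… → S = 78.6%
(the 1/255 factors cancel in S and H, so raw channel differences can be used)
Max is B' → H = 60 × ((R-G)/Δ + 4) = 60 × ((111-46)/184 + 4)
  65/184 + 4 = 0.3532… + 4 = 4.3532…
  H = 60 × 4.3532… = 261.195…° → H = 261.2°
= HSL(261.2°, 78.6%, 54.1%)


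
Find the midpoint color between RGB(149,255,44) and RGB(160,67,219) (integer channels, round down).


Midpoint: each channel = ⌊(C₁+C₂)/2⌋
R: ⌊(149+160)/2⌋ = 154
G: ⌊(255+67)/2⌋ = 161
B: ⌊(44+219)/2⌋ = 131
= RGB(154, 161, 131)


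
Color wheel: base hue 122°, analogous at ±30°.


Base hue: 122°
Left analog: (122 - 30) mod 360 = 92°
Right analog: (122 + 30) mod 360 = 152°
Analogous hues = 92° and 152°


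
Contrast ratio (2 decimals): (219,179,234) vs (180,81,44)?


Linearize each sRGB channel c=v/255: c/12.92 if c ≤ 0.04045 else ((c+0.055)/1.055)^2.4
L = 0.2126×R_lin + 0.7152×G_lin + 0.0722×B_lin
Color 1 (219,179,234):
  R=219: 219/255≈0.8588 > 0.04045 → ((0.8588+0.055)/1.055)^2.4 ≈ 0.70838
  G=179: 179/255≈0.7020 > 0.04045 → ((0.7020+0.055)/1.055)^2.4 ≈ 0.45079
  B=234: 234/255≈0.9176 > 0.04045 → ((0.9176+0.055)/1.055)^2.4 ≈ 0.82279
  L1 = 0.2126×0.70838 + 0.7152×0.45079 + 0.0722×0.82279 ≈ 0.53241
Color 2 (180,81,44):
  R=180: 180/255≈0.7059 > 0.04045 → ((0.7059+0.055)/1.055)^2.4 ≈ 0.45641
  G=81: 81/255≈0.3176 > 0.04045 → ((0.3176+0.055)/1.055)^2.4 ≈ 0.08228
  B=44: 44/255≈0.1725 > 0.04045 → ((0.1725+0.055)/1.055)^2.4 ≈ 0.02519
  L2 = 0.2126×0.45641 + 0.7152×0.08228 + 0.0722×0.02519 ≈ 0.15770
Lighter = 0.53241, Darker = 0.15770
Ratio = (L_lighter + 0.05) / (L_darker + 0.05)
Ratio = (0.53241 + 0.05) / (0.15770 + 0.05) = 0.58241 / 0.20770 ≈ 2.8041
Ratio ≈ 2.80:1


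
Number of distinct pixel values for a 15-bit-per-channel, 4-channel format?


Total bits = 15 bits/channel × 4 channels = 60 bits
Distinct pixel values = 2^60
= 1,152,921,504,606,846,976 pixel values


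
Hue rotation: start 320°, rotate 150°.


New hue = (H + rotation) mod 360
New hue = (320 + 150) mod 360
= 470 mod 360
= 110°


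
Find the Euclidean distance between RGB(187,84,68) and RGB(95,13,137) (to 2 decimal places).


d = √[(R₁-R₂)² + (G₁-G₂)² + (B₁-B₂)²]
d = √[(187-95)² + (84-13)² + (68-137)²]
d = √[8464 + 5041 + 4761]
d = √18266
d ≈ 135.15


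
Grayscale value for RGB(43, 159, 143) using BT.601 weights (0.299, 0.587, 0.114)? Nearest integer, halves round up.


Gray = 0.299×R + 0.587×G + 0.114×B
Gray = 0.299×43 + 0.587×159 + 0.114×143
Gray = 12.857 + 93.333 + 16.302
Gray = 122.492 → round half up → 122
Gray = 122


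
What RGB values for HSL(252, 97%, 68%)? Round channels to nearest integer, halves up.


H=252°, S=0.97, L=0.68
C = (1-|2L-1|)×S = (1-|0.36|)×0.97 = 0.6208
H' = H/60 = 252/60 ≈ 4.2000; X = C×(1-|H' mod 2 - 1|) = 0.12416
m = L - C/2 = 0.68 - 0.3104 = 0.3696
Sector ⌊H'⌋ = 4 → (R',G',B') = (0.12416, 0.0, 0.6208)
RGB = ((R'+m)×255, (G'+m)×255, (B'+m)×255) = (125.9088, 94.248, 252.552)
Round half up → RGB(126, 94, 253)


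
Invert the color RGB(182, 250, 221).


Invert: (255-R, 255-G, 255-B)
R: 255-182 = 73
G: 255-250 = 5
B: 255-221 = 34
= RGB(73, 5, 34)


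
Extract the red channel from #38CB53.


Color: #38CB53
R = 38 = 56
G = CB = 203
B = 53 = 83
Red = 56


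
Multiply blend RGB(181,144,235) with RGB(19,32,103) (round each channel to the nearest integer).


Multiply: C = A×B/255, rounded to nearest integer
R: 181×19/255 = 3439/255 ≈ 13.486 → 13
G: 144×32/255 = 4608/255 ≈ 18.071 → 18
B: 235×103/255 = 24205/255 ≈ 94.922 → 95
= RGB(13, 18, 95)


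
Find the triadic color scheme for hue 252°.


Triadic: equally spaced at 120° intervals
H1 = 252°
H2 = (252 + 120) mod 360 = 12°
H3 = (252 + 240) mod 360 = 132°
Triadic = 252°, 12°, 132°


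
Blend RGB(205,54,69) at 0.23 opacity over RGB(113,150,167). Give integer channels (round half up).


C = α×F + (1-α)×B, with 1-α = 0.77
R: 0.23×205 + 0.77×113 = 47.15 + 87.01 = 134.16 → 134
G: 0.23×54 + 0.77×150 = 12.42 + 115.50 = 127.92 → 128
B: 0.23×69 + 0.77×167 = 15.87 + 128.59 = 144.46 → 144
= RGB(134, 128, 144)


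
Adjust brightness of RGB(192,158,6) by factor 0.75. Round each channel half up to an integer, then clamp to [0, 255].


Multiply each channel by 0.75, round half up, clamp to [0, 255]
R: 192×0.75 = 144
G: 158×0.75 = 118.5 → round → 119
B: 6×0.75 = 4.5 → round → 5
= RGB(144, 119, 5)


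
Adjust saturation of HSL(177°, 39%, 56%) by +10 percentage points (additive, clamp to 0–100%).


Original S = 39%
Adjustment = +10 percentage points
New S = 39 + (10) = 49
Clamp to [0, 100] → 49
= HSL(177°, 49%, 56%)


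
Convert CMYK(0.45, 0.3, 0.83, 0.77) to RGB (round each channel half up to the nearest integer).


R = 255 × (1-C) × (1-K) = 255 × 0.55 × 0.23 = 32.2575 → 32
G = 255 × (1-M) × (1-K) = 255 × 0.70 × 0.23 = 41.055 → 41
B = 255 × (1-Y) × (1-K) = 255 × 0.17 × 0.23 = 9.9705 → 10
= RGB(32, 41, 10)


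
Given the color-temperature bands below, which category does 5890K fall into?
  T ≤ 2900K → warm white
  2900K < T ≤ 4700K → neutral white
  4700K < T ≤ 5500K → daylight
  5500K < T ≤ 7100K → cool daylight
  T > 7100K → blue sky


Temperature: 5890K
5500K < 5890K ≤ 7100K → cool daylight
Classification: cool daylight


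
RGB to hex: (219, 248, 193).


R = 219 → DB (hex)
G = 248 → F8 (hex)
B = 193 → C1 (hex)
Hex = #DBF8C1


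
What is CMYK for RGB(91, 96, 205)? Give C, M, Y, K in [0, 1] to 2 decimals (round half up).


R'=91/255≈0.3569, G'=96/255≈0.3765, B'=205/255≈0.8039
K = 1 - max(R',G',B') = 1 - 205/255 = 50/255 = 0.19607… → 0.20
(1-R'-K)/(1-K) simplifies to (max-R)/max with max = 205:
C = (205-91)/205 = 114/205 = 0.55609… → 0.56
M = (205-96)/205 = 109/205 = 0.53170… → 0.53
Y = (205-205)/205 = 0/205 = 0 → 0.00
= CMYK(0.56, 0.53, 0.00, 0.20)


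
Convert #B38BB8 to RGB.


B3 → 179 (R)
8B → 139 (G)
B8 → 184 (B)
= RGB(179, 139, 184)


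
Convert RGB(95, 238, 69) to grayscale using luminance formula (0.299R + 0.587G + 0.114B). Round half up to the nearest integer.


Gray = 0.299×R + 0.587×G + 0.114×B
Gray = 0.299×95 + 0.587×238 + 0.114×69
Gray = 28.405 + 139.706 + 7.866
Gray = 175.977 → round half up → 176
Gray = 176


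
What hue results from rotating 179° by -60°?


New hue = (H + rotation) mod 360
New hue = (179 -60) mod 360
= 119 mod 360
= 119°


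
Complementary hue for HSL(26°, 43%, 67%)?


Complement = opposite side of color wheel = hue + 180°
H' = (26 + 180) mod 360 = 206°
S and L unchanged.
= HSL(206°, 43%, 67%)


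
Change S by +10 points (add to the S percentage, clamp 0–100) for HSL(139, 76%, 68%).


Original S = 76%
Adjustment = +10 percentage points
New S = 76 + (10) = 86
Clamp to [0, 100] → 86
= HSL(139°, 86%, 68%)


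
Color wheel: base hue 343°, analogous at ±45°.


Base hue: 343°
Left analog: (343 - 45) mod 360 = 298°
Right analog: (343 + 45) mod 360 = 28°
Analogous hues = 298° and 28°


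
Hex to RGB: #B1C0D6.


B1 → 177 (R)
C0 → 192 (G)
D6 → 214 (B)
= RGB(177, 192, 214)


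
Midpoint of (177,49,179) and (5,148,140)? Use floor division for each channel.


Midpoint: each channel = ⌊(C₁+C₂)/2⌋
R: ⌊(177+5)/2⌋ = 91
G: ⌊(49+148)/2⌋ = 98
B: ⌊(179+140)/2⌋ = 159
= RGB(91, 98, 159)


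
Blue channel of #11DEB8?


Color: #11DEB8
R = 11 = 17
G = DE = 222
B = B8 = 184
Blue = 184


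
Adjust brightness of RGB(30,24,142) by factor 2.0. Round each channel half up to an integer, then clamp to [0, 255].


Multiply each channel by 2.0, round half up, clamp to [0, 255]
R: 30×2.0 = 60
G: 24×2.0 = 48
B: 142×2.0 = 284 → clamp → 255
= RGB(60, 48, 255)


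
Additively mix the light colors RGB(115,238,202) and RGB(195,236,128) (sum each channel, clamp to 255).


Additive: each channel = min(255, C₁+C₂)
R: 115+195 = 310 → 255
G: 238+236 = 474 → 255
B: 202+128 = 330 → 255
= RGB(255, 255, 255)


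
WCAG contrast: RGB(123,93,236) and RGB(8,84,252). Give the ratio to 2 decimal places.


Linearize each sRGB channel c=v/255: c/12.92 if c ≤ 0.04045 else ((c+0.055)/1.055)^2.4
L = 0.2126×R_lin + 0.7152×G_lin + 0.0722×B_lin
Color 1 (123,93,236):
  R=123: 123/255≈0.4824 > 0.04045 → ((0.4824+0.055)/1.055)^2.4 ≈ 0.19807
  G=93: 93/255≈0.3647 > 0.04045 → ((0.3647+0.055)/1.055)^2.4 ≈ 0.10946
  B=236: 236/255≈0.9255 > 0.04045 → ((0.9255+0.055)/1.055)^2.4 ≈ 0.83880
  L1 = 0.2126×0.19807 + 0.7152×0.10946 + 0.0722×0.83880 ≈ 0.18096
Color 2 (8,84,252):
  R=8: 8/255≈0.0314 ≤ 0.04045 → 0.0314/12.92 ≈ 0.00243
  G=84: 84/255≈0.3294 > 0.04045 → ((0.3294+0.055)/1.055)^2.4 ≈ 0.08866
  B=252: 252/255≈0.9882 > 0.04045 → ((0.9882+0.055)/1.055)^2.4 ≈ 0.97345
  L2 = 0.2126×0.00243 + 0.7152×0.08866 + 0.0722×0.97345 ≈ 0.13421
Lighter = 0.18096, Darker = 0.13421
Ratio = (L_lighter + 0.05) / (L_darker + 0.05)
Ratio = (0.18096 + 0.05) / (0.13421 + 0.05) = 0.23096 / 0.18421 ≈ 1.2538
Ratio ≈ 1.25:1


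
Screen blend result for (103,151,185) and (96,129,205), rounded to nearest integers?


Screen: C = 255 - (255-A)×(255-B)/255, rounded to nearest integer
R: 255 - (255-103)×(255-96)/255 = 255 - 24168/255 ≈ 255 - 94.776 = 160.224 → 160
G: 255 - (255-151)×(255-129)/255 = 255 - 13104/255 ≈ 255 - 51.388 = 203.612 → 204
B: 255 - (255-185)×(255-205)/255 = 255 - 3500/255 ≈ 255 - 13.725 = 241.275 → 241
= RGB(160, 204, 241)


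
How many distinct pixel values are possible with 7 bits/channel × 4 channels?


Total bits = 7 bits/channel × 4 channels = 28 bits
Distinct pixel values = 2^28
= 268,435,456 pixel values


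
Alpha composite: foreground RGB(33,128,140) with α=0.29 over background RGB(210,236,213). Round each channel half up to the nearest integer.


C = α×F + (1-α)×B, with 1-α = 0.71
R: 0.29×33 + 0.71×210 = 9.57 + 149.10 = 158.67 → 159
G: 0.29×128 + 0.71×236 = 37.12 + 167.56 = 204.68 → 205
B: 0.29×140 + 0.71×213 = 40.60 + 151.23 = 191.83 → 192
= RGB(159, 205, 192)


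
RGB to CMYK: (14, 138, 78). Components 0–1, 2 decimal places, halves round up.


R'=14/255≈0.0549, G'=138/255≈0.5412, B'=78/255≈0.3059
K = 1 - max(R',G',B') = 1 - 138/255 = 117/255 = 0.45882… → 0.46
(1-R'-K)/(1-K) simplifies to (max-R)/max with max = 138:
C = (138-14)/138 = 124/138 = 0.89855… → 0.90
M = (138-138)/138 = 0/138 = 0 → 0.00
Y = (138-78)/138 = 60/138 = 0.43478… → 0.43
= CMYK(0.90, 0.00, 0.43, 0.46)


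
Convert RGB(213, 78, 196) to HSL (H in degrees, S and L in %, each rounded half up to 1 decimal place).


Normalize: R'=213/255≈0.8353, G'=78/255≈0.3059, B'=196/255≈0.7686
Max=213/255, Min=78/255, Δ=Max-Min=135/255
L = (Max+Min)/2 = (213+78)/510 = 291/510 = 0.57058… → L = 57.1%
L > 0.5 → S = Δ/(2-Max-Min) = 135/(510-213-78) = 135/219 = 0.61643… → S = 61.6%
(the 1/255 factors cancel in S and H, so raw channel differences can be used)
Max is R' → H = 60 × (((G-B)/Δ) mod 6) = 60 × (((78-196)/135) mod 6)
  (-118)/135 = -0.8740…; negative, so add 6 → 5.1259…
  H = 60 × 5.1259… = 307.555…° → H = 307.6°
= HSL(307.6°, 61.6%, 57.1%)


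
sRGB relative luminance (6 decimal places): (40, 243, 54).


Linearize each channel (sRGB transfer function): c = v/255; c_lin = c/12.92 if c ≤ 0.04045, else ((c+0.055)/1.055)^2.4
  R: 40/255 ≈ 0.156863 > 0.04045 → ((0.156863+0.055)/1.055)^2.4 ≈ 0.021219
  G: 243/255 ≈ 0.952941 > 0.04045 → ((0.952941+0.055)/1.055)^2.4 ≈ 0.896269
  B: 54/255 ≈ 0.211765 > 0.04045 → ((0.211765+0.055)/1.055)^2.4 ≈ 0.036889
R_lin = 0.021219, G_lin = 0.896269, B_lin = 0.036889
L = 0.2126×R + 0.7152×G + 0.0722×B
L = 0.2126×0.021219 + 0.7152×0.896269 + 0.0722×0.036889
L ≈ 0.648186


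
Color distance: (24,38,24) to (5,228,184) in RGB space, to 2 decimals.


d = √[(R₁-R₂)² + (G₁-G₂)² + (B₁-B₂)²]
d = √[(24-5)² + (38-228)² + (24-184)²]
d = √[361 + 36100 + 25600]
d = √62061
d ≈ 249.12


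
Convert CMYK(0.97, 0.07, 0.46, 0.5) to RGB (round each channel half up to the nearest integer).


R = 255 × (1-C) × (1-K) = 255 × 0.03 × 0.50 = 3.825 → 4
G = 255 × (1-M) × (1-K) = 255 × 0.93 × 0.50 = 118.575 → 119
B = 255 × (1-Y) × (1-K) = 255 × 0.54 × 0.50 = 68.85 → 69
= RGB(4, 119, 69)


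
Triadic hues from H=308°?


Triadic: equally spaced at 120° intervals
H1 = 308°
H2 = (308 + 120) mod 360 = 68°
H3 = (308 + 240) mod 360 = 188°
Triadic = 308°, 68°, 188°


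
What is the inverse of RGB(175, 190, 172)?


Invert: (255-R, 255-G, 255-B)
R: 255-175 = 80
G: 255-190 = 65
B: 255-172 = 83
= RGB(80, 65, 83)


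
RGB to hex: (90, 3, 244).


R = 90 → 5A (hex)
G = 3 → 03 (hex)
B = 244 → F4 (hex)
Hex = #5A03F4


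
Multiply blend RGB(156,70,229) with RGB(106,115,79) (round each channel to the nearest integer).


Multiply: C = A×B/255, rounded to nearest integer
R: 156×106/255 = 16536/255 ≈ 64.847 → 65
G: 70×115/255 = 8050/255 ≈ 31.569 → 32
B: 229×79/255 = 18091/255 ≈ 70.945 → 71
= RGB(65, 32, 71)


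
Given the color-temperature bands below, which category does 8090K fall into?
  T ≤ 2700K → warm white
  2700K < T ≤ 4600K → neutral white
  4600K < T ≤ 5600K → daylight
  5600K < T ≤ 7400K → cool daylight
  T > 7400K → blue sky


Temperature: 8090K
8090K > 7400K → blue sky
Classification: blue sky


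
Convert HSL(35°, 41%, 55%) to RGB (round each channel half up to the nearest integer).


H=35°, S=0.41, L=0.55
C = (1-|2L-1|)×S = (1-|0.10|)×0.41 = 0.369
H' = H/60 = 35/60 ≈ 0.5833; X = C×(1-|H' mod 2 - 1|) = 0.21525
m = L - C/2 = 0.55 - 0.1845 = 0.3655
Sector ⌊H'⌋ = 0 → (R',G',B') = (0.369, 0.21525, 0.0)
RGB = ((R'+m)×255, (G'+m)×255, (B'+m)×255) = (187.2975, 148.09125, 93.2025)
Round half up → RGB(187, 148, 93)


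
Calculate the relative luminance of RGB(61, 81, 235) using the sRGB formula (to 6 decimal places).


Linearize each channel (sRGB transfer function): c = v/255; c_lin = c/12.92 if c ≤ 0.04045, else ((c+0.055)/1.055)^2.4
  R: 61/255 ≈ 0.239216 > 0.04045 → ((0.239216+0.055)/1.055)^2.4 ≈ 0.046665
  G: 81/255 ≈ 0.317647 > 0.04045 → ((0.317647+0.055)/1.055)^2.4 ≈ 0.082283
  B: 235/255 ≈ 0.921569 > 0.04045 → ((0.921569+0.055)/1.055)^2.4 ≈ 0.830770
R_lin = 0.046665, G_lin = 0.082283, B_lin = 0.830770
L = 0.2126×R + 0.7152×G + 0.0722×B
L = 0.2126×0.046665 + 0.7152×0.082283 + 0.0722×0.830770
L ≈ 0.128751


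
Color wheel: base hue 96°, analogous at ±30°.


Base hue: 96°
Left analog: (96 - 30) mod 360 = 66°
Right analog: (96 + 30) mod 360 = 126°
Analogous hues = 66° and 126°


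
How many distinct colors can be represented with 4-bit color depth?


Colors = 2^bits = 2^4
= 16 colors


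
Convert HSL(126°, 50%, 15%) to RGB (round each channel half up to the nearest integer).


H=126°, S=0.50, L=0.15
C = (1-|2L-1|)×S = (1-|-0.70|)×0.50 = 0.15
H' = H/60 = 126/60 ≈ 2.1000; X = C×(1-|H' mod 2 - 1|) = 0.015
m = L - C/2 = 0.15 - 0.075 = 0.075
Sector ⌊H'⌋ = 2 → (R',G',B') = (0.0, 0.15, 0.015)
RGB = ((R'+m)×255, (G'+m)×255, (B'+m)×255) = (19.125, 57.375, 22.95)
Round half up → RGB(19, 57, 23)


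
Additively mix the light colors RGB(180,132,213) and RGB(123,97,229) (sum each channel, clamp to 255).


Additive: each channel = min(255, C₁+C₂)
R: 180+123 = 303 → 255
G: 132+97 = 229 → 229
B: 213+229 = 442 → 255
= RGB(255, 229, 255)


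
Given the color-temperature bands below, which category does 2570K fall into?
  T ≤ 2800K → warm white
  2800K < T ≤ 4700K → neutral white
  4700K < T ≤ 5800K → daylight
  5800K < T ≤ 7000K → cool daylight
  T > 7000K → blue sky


Temperature: 2570K
2570K ≤ 2800K → warm white
Classification: warm white
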